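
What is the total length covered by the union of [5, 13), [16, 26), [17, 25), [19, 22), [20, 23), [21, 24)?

18

Merged: [5, 13), [16, 26).
Lengths: 8 + 10 = 18.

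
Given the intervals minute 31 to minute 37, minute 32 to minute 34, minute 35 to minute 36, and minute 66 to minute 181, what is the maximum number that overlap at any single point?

2

Sweep endpoints in order; track running count of active intervals.
Peak of 2 reached at minute 32.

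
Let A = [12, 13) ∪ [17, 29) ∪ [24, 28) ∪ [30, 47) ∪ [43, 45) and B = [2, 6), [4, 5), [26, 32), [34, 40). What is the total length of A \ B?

A, merged: [12, 13), [17, 29), [30, 47).
B, merged: [2, 6), [26, 32), [34, 40).
A \ B = [12, 13), [17, 26), [32, 34), [40, 47).
Total: 1 + 9 + 2 + 7 = 19.

19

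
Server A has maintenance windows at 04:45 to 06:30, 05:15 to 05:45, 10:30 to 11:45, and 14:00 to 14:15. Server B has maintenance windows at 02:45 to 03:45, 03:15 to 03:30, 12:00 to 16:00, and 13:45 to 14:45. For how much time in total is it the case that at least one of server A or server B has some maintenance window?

Merge the first list: 04:45–06:30, 10:30–11:45, 14:00–14:15.
Merge the second list: 02:45–03:45, 12:00–16:00.
A ∪ B = 02:45–03:45, 04:45–06:30, 10:30–11:45, 12:00–16:00.
Total: 1 h + 1 h 45 min + 1 h 15 min + 4 h = 8 h.

8 h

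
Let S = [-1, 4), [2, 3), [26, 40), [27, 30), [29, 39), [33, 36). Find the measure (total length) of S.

19

Merged: [-1, 4), [26, 40).
Lengths: 5 + 14 = 19.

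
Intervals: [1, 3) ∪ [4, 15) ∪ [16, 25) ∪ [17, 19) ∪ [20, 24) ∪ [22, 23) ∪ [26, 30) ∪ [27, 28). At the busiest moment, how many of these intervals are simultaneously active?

Walk the sorted start/end points keeping a running depth.
The depth first hits 3 at 22.

3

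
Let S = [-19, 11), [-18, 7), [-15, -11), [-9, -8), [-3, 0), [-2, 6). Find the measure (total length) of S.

Merged: [-19, 11).
Length: 30.

30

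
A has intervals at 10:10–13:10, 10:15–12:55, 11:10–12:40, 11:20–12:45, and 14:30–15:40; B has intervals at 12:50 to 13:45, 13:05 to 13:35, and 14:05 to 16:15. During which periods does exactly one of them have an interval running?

10:10-12:50, 13:10-13:45, 14:05-14:30, 15:40-16:15

First set merges to 10:10-13:10, 14:30-15:40.
Second set merges to 12:50-13:45, 14:05-16:15.
A \ B = 10:10-12:50.
B \ A = 13:10-13:45, 14:05-14:30, 15:40-16:15.
Union of the two gives the symmetric difference.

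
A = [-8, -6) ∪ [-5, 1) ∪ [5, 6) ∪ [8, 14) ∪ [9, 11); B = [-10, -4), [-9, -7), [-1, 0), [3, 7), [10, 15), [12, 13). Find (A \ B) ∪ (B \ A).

A, merged: [-8, -6), [-5, 1), [5, 6), [8, 14).
B, merged: [-10, -4), [-1, 0), [3, 7), [10, 15).
A \ B = [-4, -1), [0, 1), [8, 10).
B \ A = [-10, -8), [-6, -5), [3, 5), [6, 7), [14, 15).
Union of the two gives the symmetric difference.

[-10, -8) ∪ [-6, -5) ∪ [-4, -1) ∪ [0, 1) ∪ [3, 5) ∪ [6, 7) ∪ [8, 10) ∪ [14, 15)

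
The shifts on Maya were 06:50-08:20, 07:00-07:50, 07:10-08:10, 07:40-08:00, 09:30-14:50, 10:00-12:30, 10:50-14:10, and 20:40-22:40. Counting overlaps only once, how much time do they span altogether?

Merged: 06:50–08:20, 09:30–14:50, 20:40–22:40.
Lengths: 1 h 30 min + 5 h 20 min + 2 h = 8 h 50 min.

8 h 50 min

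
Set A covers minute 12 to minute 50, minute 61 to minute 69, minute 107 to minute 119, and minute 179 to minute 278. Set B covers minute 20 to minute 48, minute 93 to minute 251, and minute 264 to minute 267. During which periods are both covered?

minute 20 to minute 48, minute 107 to minute 119, minute 179 to minute 251, minute 264 to minute 267

minute 12 to minute 50 overlaps B on minute 20 to minute 48.
minute 61 to minute 69 falls entirely outside B.
minute 107 to minute 119 overlaps B on minute 107 to minute 119.
minute 179 to minute 278 overlaps B on minute 179 to minute 251, minute 264 to minute 267.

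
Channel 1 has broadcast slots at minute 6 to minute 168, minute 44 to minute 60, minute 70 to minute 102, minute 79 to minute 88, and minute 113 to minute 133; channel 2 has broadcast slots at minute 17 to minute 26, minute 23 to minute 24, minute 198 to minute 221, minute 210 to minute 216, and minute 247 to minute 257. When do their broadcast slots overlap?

First set merges to minute 6 to minute 168.
Second set merges to minute 17 to minute 26, minute 198 to minute 221, minute 247 to minute 257.
minute 6 to minute 168 ∩ B → minute 17 to minute 26.

minute 17 to minute 26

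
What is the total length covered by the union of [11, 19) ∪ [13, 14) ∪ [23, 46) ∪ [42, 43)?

Merged: [11, 19), [23, 46).
Lengths: 8 + 23 = 31.

31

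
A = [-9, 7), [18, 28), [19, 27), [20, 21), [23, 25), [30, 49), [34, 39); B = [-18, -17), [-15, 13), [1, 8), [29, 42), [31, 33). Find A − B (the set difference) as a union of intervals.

A, merged: [-9, 7), [18, 28), [30, 49).
B, merged: [-18, -17), [-15, 13), [29, 42).
[-9, 7) lies entirely inside B → drops out.
[18, 28) is untouched.
[30, 49) with B removed leaves [42, 49).

[18, 28) ∪ [42, 49)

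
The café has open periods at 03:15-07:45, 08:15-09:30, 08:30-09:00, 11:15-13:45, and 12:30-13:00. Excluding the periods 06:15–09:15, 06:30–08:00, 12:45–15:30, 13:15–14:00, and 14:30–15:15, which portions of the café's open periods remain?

03:15–06:15, 09:15–09:30, 11:15–12:45

Merge the first list: 03:15–07:45, 08:15–09:30, 11:15–13:45.
Merge the second list: 06:15–09:15, 12:45–15:30.
03:15–07:45 with B removed leaves 03:15–06:15.
08:15–09:30 with B removed leaves 09:15–09:30.
11:15–13:45 with B removed leaves 11:15–12:45.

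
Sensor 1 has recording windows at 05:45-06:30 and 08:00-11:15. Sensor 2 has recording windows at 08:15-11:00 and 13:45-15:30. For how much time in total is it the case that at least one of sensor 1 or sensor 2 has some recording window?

A ∪ B = 05:45–06:30, 08:00–11:15, 13:45–15:30.
Total: 45 min + 3 h 15 min + 1 h 45 min = 5 h 45 min.

5 h 45 min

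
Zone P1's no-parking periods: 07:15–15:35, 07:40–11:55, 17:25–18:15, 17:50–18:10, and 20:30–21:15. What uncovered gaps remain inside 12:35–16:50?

15:35-16:50

After merging, the occupied span is 07:15-15:35, 17:25-18:15, 20:30-21:15.
Uncovered inside 12:35-16:50: 15:35-16:50.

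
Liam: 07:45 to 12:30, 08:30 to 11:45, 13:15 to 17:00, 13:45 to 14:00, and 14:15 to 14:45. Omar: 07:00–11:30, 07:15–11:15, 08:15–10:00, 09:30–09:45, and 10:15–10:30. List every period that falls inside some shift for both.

First set merges to 07:45-12:30, 13:15-17:00.
Second set merges to 07:00-11:30.
07:45-12:30 overlaps B on 07:45-11:30.
13:15-17:00 falls entirely outside B.

07:45-11:30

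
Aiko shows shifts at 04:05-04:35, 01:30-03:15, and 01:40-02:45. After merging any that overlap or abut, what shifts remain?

Sort by start: 01:30-03:15, 01:40-02:45, 04:05-04:35.
01:40-02:45 overlaps/touches 01:30-03:15 → extend to 01:30-03:15.
04:05-04:35 is disjoint → start new block.

01:30-03:15, 04:05-04:35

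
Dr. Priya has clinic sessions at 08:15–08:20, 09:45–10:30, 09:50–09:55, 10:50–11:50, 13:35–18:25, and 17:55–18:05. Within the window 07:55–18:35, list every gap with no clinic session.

07:55–08:15, 08:20–09:45, 10:30–10:50, 11:50–13:35, 18:25–18:35

After merging, the occupied span is 08:15–08:20, 09:45–10:30, 10:50–11:50, 13:35–18:25.
Complement within 07:55–18:35: 07:55–08:15, 08:20–09:45, 10:30–10:50, 11:50–13:35, 18:25–18:35.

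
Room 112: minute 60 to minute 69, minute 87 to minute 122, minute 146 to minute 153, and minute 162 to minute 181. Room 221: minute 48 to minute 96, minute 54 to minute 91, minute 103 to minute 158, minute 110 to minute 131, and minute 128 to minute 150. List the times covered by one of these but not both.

minute 48 to minute 60, minute 69 to minute 87, minute 96 to minute 103, minute 122 to minute 146, minute 153 to minute 158, minute 162 to minute 181

Second set merges to minute 48 to minute 96, minute 103 to minute 158.
Only in the first: minute 96 to minute 103, minute 162 to minute 181.
Only in the second: minute 48 to minute 60, minute 69 to minute 87, minute 122 to minute 146, minute 153 to minute 158.
Together these are the periods covered by exactly one.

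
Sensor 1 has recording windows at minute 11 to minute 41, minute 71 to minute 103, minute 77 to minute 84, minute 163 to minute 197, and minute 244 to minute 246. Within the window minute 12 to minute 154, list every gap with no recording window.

After merging, the occupied span is minute 11 to minute 41, minute 71 to minute 103, minute 163 to minute 197, minute 244 to minute 246.
Uncovered inside minute 12 to minute 154: minute 41 to minute 71, minute 103 to minute 154.

minute 41 to minute 71, minute 103 to minute 154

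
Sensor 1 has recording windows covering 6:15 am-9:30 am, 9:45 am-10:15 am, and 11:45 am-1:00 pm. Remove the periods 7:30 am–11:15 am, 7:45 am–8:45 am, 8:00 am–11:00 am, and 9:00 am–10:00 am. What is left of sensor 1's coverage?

6:15 am-7:30 am, 11:45 am-1:00 pm

Second set merges to 7:30 am-11:15 am.
6:15 am-9:30 am \ B = 6:15 am-7:30 am.
9:45 am-10:15 am: entirely removed.
11:45 am-1:00 pm: nothing removed.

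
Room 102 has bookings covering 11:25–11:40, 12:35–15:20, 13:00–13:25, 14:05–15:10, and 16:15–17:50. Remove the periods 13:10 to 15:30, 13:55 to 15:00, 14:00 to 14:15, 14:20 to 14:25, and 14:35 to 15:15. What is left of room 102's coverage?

11:25–11:40, 12:35–13:10, 16:15–17:50

A, merged: 11:25–11:40, 12:35–15:20, 16:15–17:50.
B, merged: 13:10–15:30.
11:25–11:40: nothing removed.
12:35–15:20 \ B = 12:35–13:10.
16:15–17:50: nothing removed.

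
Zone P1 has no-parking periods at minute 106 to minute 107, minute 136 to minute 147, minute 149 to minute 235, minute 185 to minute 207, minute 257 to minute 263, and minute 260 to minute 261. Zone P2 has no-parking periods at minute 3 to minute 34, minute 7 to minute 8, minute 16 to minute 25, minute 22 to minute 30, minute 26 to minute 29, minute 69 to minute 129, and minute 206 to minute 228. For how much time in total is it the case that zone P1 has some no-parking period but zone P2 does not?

81 minutes

A, merged: minute 106 to minute 107, minute 136 to minute 147, minute 149 to minute 235, minute 257 to minute 263.
B, merged: minute 3 to minute 34, minute 69 to minute 129, minute 206 to minute 228.
A \ B = minute 136 to minute 147, minute 149 to minute 206, minute 228 to minute 235, minute 257 to minute 263.
Total: 11 minutes + 57 minutes + 7 minutes + 6 minutes = 81 minutes.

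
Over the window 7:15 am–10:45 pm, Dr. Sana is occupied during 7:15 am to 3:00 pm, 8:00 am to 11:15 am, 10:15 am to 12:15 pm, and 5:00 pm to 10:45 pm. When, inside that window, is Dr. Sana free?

3:00 pm–5:00 pm

After merging, the occupied span is 7:15 am–3:00 pm, 5:00 pm–10:45 pm.
Uncovered inside 7:15 am–10:45 pm: 3:00 pm–5:00 pm.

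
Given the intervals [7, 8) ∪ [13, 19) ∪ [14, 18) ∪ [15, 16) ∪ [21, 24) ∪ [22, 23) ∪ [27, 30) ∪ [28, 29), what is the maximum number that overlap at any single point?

Sweep endpoints in order; track running count of active intervals.
Peak of 3 reached at 15.

3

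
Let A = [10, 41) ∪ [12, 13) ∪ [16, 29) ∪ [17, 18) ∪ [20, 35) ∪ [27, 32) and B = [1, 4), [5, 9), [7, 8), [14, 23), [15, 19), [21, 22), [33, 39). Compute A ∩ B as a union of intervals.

[14, 23) ∪ [33, 39)

Merge the first list: [10, 41).
Merge the second list: [1, 4), [5, 9), [14, 23), [33, 39).
[10, 41) overlaps B on [14, 23), [33, 39).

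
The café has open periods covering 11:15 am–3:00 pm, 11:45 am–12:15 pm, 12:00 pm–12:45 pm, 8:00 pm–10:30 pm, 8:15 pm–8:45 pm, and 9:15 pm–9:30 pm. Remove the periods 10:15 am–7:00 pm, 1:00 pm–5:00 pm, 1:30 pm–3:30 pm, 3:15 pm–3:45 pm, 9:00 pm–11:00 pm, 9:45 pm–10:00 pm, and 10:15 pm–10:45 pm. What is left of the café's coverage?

8:00 pm–9:00 pm

Merge the first list: 11:15 am–3:00 pm, 8:00 pm–10:30 pm.
Merge the second list: 10:15 am–7:00 pm, 9:00 pm–11:00 pm.
11:15 am–3:00 pm: fully covered by B → removed.
8:00 pm–10:30 pm minus B → 8:00 pm–9:00 pm.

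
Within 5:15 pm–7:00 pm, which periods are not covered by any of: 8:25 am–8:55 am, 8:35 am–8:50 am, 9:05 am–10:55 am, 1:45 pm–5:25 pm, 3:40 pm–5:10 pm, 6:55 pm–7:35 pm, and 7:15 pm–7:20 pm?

5:25 pm–6:55 pm

After merging, the occupied span is 8:25 am–8:55 am, 9:05 am–10:55 am, 1:45 pm–5:25 pm, 6:55 pm–7:35 pm.
Complement within 5:15 pm–7:00 pm: 5:25 pm–6:55 pm.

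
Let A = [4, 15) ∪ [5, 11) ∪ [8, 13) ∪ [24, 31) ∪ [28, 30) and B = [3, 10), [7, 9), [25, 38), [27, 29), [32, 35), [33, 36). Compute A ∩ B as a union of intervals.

A, merged: [4, 15), [24, 31).
B, merged: [3, 10), [25, 38).
[4, 15) overlaps B on [4, 10).
[24, 31) overlaps B on [25, 31).

[4, 10) ∪ [25, 31)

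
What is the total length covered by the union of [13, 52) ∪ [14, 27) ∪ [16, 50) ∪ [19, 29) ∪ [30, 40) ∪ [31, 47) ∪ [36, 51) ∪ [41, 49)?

39

Merged: [13, 52).
Length: 39.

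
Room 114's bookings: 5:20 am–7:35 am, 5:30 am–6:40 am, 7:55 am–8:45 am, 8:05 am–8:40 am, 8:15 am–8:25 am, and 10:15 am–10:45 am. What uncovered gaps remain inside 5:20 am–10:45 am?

7:35 am–7:55 am, 8:45 am–10:15 am

After merging, the occupied span is 5:20 am–7:35 am, 7:55 am–8:45 am, 10:15 am–10:45 am.
Gaps within 5:20 am–10:45 am: 7:35 am–7:55 am, 8:45 am–10:15 am.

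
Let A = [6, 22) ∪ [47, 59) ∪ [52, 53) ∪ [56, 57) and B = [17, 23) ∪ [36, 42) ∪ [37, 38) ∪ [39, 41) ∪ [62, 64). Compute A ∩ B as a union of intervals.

Merge the first list: [6, 22), [47, 59).
Merge the second list: [17, 23), [36, 42), [62, 64).
[6, 22) overlaps B on [17, 22).
[47, 59) falls entirely outside B.

[17, 22)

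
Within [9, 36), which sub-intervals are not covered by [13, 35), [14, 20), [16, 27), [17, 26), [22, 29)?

[9, 13) ∪ [35, 36)

The merged coverage is [13, 35).
Complement within [9, 36): [9, 13), [35, 36).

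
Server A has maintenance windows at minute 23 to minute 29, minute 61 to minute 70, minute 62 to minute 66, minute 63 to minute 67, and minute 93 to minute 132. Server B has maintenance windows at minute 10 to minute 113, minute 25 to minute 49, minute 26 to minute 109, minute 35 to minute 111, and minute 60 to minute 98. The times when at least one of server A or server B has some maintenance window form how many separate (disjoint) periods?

First set merges to minute 23 to minute 29, minute 61 to minute 70, minute 93 to minute 132.
Second set merges to minute 10 to minute 113.
A ∪ B = minute 10 to minute 132.
That is 1 disjoint piece.

1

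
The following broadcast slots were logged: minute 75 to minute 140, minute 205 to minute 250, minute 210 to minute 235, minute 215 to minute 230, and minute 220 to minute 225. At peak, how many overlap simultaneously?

Sweep endpoints in order; track running count of active intervals.
Peak of 4 reached at minute 220.

4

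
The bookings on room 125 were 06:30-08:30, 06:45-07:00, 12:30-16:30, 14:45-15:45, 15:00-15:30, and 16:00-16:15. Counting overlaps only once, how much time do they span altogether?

Merged: 06:30-08:30, 12:30-16:30.
Lengths: 2 h + 4 h = 6 h.

6 h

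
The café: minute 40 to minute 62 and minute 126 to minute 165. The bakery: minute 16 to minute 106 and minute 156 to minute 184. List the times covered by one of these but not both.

A \ B = minute 126 to minute 156.
B \ A = minute 16 to minute 40, minute 62 to minute 106, minute 165 to minute 184.
Union of the two gives the symmetric difference.

minute 16 to minute 40, minute 62 to minute 106, minute 126 to minute 156, minute 165 to minute 184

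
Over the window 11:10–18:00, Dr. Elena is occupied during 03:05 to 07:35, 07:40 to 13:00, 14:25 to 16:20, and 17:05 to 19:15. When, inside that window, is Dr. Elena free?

The merged coverage is 03:05–07:35, 07:40–13:00, 14:25–16:20, 17:05–19:15.
Gaps within 11:10–18:00: 13:00–14:25, 16:20–17:05.

13:00–14:25, 16:20–17:05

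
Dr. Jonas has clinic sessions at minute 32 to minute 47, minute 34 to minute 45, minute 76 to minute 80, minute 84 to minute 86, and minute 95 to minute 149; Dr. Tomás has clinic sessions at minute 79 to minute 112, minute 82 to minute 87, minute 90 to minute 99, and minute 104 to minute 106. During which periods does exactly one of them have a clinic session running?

minute 32 to minute 47, minute 76 to minute 79, minute 80 to minute 84, minute 86 to minute 95, minute 112 to minute 149

Merge the first list: minute 32 to minute 47, minute 76 to minute 80, minute 84 to minute 86, minute 95 to minute 149.
Merge the second list: minute 79 to minute 112.
Only in the first: minute 32 to minute 47, minute 76 to minute 79, minute 112 to minute 149.
Only in the second: minute 80 to minute 84, minute 86 to minute 95.
Together these are the periods covered by exactly one.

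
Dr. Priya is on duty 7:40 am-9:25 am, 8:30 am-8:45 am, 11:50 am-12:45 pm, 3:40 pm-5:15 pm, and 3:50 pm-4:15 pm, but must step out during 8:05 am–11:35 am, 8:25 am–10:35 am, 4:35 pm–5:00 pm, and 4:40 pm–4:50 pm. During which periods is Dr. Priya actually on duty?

First set merges to 7:40 am–9:25 am, 11:50 am–12:45 pm, 3:40 pm–5:15 pm.
Second set merges to 8:05 am–11:35 am, 4:35 pm–5:00 pm.
7:40 am–9:25 am \ B = 7:40 am–8:05 am.
11:50 am–12:45 pm: nothing removed.
3:40 pm–5:15 pm \ B = 3:40 pm–4:35 pm, 5:00 pm–5:15 pm.

7:40 am–8:05 am, 11:50 am–12:45 pm, 3:40 pm–4:35 pm, 5:00 pm–5:15 pm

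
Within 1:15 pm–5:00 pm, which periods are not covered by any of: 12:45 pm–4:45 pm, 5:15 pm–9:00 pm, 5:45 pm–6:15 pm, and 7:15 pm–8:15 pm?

The merged coverage is 12:45 pm-4:45 pm, 5:15 pm-9:00 pm.
Complement within 1:15 pm-5:00 pm: 4:45 pm-5:00 pm.

4:45 pm-5:00 pm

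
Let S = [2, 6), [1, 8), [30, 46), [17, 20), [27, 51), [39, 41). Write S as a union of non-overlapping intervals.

Sort by start: [1, 8), [2, 6), [17, 20), [27, 51), [30, 46), [39, 41).
[2, 6) overlaps/touches [1, 8) → extend to [1, 8).
[17, 20) is disjoint → start new block.
[27, 51) is disjoint → start new block.
[30, 46) overlaps/touches [27, 51) → extend to [27, 51).
[39, 41) overlaps/touches [27, 51) → extend to [27, 51).

[1, 8) ∪ [17, 20) ∪ [27, 51)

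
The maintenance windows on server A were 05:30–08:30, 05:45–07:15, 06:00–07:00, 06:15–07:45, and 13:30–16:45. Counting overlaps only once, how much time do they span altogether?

6 h 15 min

Merged: 05:30–08:30, 13:30–16:45.
Lengths: 3 h + 3 h 15 min = 6 h 15 min.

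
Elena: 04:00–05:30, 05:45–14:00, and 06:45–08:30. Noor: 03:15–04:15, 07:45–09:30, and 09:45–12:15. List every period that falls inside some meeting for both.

04:00–04:15, 07:45–09:30, 09:45–12:15

First set merges to 04:00–05:30, 05:45–14:00.
04:00–05:30 overlaps B on 04:00–04:15.
05:45–14:00 overlaps B on 07:45–09:30, 09:45–12:15.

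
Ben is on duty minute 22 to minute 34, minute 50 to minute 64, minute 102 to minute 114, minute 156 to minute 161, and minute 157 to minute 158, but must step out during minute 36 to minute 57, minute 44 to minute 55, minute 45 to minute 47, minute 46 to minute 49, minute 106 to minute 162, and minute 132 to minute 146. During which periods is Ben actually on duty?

First set merges to minute 22 to minute 34, minute 50 to minute 64, minute 102 to minute 114, minute 156 to minute 161.
Second set merges to minute 36 to minute 57, minute 106 to minute 162.
minute 22 to minute 34: no B overlap → unchanged.
minute 50 to minute 64 minus B → minute 57 to minute 64.
minute 102 to minute 114 minus B → minute 102 to minute 106.
minute 156 to minute 161: fully covered by B → removed.

minute 22 to minute 34, minute 57 to minute 64, minute 102 to minute 106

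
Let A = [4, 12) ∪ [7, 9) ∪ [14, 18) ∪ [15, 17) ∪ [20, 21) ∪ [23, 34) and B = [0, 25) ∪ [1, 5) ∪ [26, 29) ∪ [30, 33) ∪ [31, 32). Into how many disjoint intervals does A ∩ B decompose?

Merge the first list: [4, 12), [14, 18), [20, 21), [23, 34).
Merge the second list: [0, 25), [26, 29), [30, 33).
A ∩ B = [4, 12), [14, 18), [20, 21), [23, 25), [26, 29), [30, 33).
That is 6 disjoint pieces.

6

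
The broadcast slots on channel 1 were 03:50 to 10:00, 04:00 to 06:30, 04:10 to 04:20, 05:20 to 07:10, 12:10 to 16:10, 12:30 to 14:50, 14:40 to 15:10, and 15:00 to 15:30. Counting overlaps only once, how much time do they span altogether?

10 h 10 min

Merged: 03:50–10:00, 12:10–16:10.
Lengths: 6 h 10 min + 4 h = 10 h 10 min.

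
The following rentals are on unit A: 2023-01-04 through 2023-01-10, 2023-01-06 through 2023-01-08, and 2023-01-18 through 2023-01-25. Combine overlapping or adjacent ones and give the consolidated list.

2023-01-04 through 2023-01-10, 2023-01-18 through 2023-01-25

2023-01-06 through 2023-01-08 overlaps/touches 2023-01-04 through 2023-01-10 → extend to 2023-01-04 through 2023-01-10.
2023-01-18 through 2023-01-25 is disjoint → start new block.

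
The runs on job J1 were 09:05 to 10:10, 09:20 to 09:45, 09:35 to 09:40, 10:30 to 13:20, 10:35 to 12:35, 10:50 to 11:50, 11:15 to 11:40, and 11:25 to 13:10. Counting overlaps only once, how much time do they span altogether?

Merged: 09:05–10:10, 10:30–13:20.
Lengths: 1 h 5 min + 2 h 50 min = 3 h 55 min.

3 h 55 min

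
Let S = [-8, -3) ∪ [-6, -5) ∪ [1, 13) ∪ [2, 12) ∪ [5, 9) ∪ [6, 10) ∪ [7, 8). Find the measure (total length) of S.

17

Merged: [-8, -3), [1, 13).
Lengths: 5 + 12 = 17.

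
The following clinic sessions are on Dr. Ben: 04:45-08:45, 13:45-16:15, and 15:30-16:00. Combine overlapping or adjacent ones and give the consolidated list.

13:45–16:15 is disjoint → start new block.
15:30–16:00 overlaps/touches 13:45–16:15 → extend to 13:45–16:15.

04:45–08:45, 13:45–16:15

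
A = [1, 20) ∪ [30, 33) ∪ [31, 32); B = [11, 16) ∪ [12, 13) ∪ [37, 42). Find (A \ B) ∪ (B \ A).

First set merges to [1, 20), [30, 33).
Second set merges to [11, 16), [37, 42).
A \ B = [1, 11), [16, 20), [30, 33).
B \ A = [37, 42).
Union of the two gives the symmetric difference.

[1, 11) ∪ [16, 20) ∪ [30, 33) ∪ [37, 42)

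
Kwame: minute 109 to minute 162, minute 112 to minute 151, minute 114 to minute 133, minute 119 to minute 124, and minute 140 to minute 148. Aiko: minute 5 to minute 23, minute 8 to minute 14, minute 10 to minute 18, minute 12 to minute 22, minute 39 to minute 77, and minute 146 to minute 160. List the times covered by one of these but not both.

minute 5 to minute 23, minute 39 to minute 77, minute 109 to minute 146, minute 160 to minute 162

A, merged: minute 109 to minute 162.
B, merged: minute 5 to minute 23, minute 39 to minute 77, minute 146 to minute 160.
A but not B: minute 109 to minute 146, minute 160 to minute 162.
B but not A: minute 5 to minute 23, minute 39 to minute 77.
Combining gives A △ B.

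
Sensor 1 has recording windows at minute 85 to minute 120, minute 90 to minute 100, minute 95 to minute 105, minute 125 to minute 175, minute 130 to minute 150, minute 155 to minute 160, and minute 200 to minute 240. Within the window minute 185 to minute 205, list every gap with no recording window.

After merging, the occupied span is minute 85 to minute 120, minute 125 to minute 175, minute 200 to minute 240.
Uncovered inside minute 185 to minute 205: minute 185 to minute 200.

minute 185 to minute 200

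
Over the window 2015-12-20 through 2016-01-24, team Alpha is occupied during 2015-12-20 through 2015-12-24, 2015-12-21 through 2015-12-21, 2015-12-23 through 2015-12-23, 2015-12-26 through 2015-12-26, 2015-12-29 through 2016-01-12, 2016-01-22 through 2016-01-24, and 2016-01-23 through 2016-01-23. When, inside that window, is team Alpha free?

Covered (merged): 2015-12-20 through 2015-12-24, 2015-12-26 through 2015-12-26, 2015-12-29 through 2016-01-12, 2016-01-22 through 2016-01-24.
Uncovered inside 2015-12-20 through 2016-01-24: 2015-12-25 through 2015-12-25, 2015-12-27 through 2015-12-28, 2016-01-13 through 2016-01-21.

2015-12-25 through 2015-12-25, 2015-12-27 through 2015-12-28, 2016-01-13 through 2016-01-21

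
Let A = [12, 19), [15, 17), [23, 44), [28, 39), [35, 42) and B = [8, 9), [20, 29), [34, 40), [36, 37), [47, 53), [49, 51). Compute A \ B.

[12, 19) ∪ [29, 34) ∪ [40, 44)

First set merges to [12, 19), [23, 44).
Second set merges to [8, 9), [20, 29), [34, 40), [47, 53).
[12, 19): nothing removed.
[23, 44) \ B = [29, 34), [40, 44).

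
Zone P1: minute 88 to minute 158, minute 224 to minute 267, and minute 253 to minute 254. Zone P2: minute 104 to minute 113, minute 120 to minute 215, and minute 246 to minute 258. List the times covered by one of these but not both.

minute 88 to minute 104, minute 113 to minute 120, minute 158 to minute 215, minute 224 to minute 246, minute 258 to minute 267

Merge the first list: minute 88 to minute 158, minute 224 to minute 267.
Only in the first: minute 88 to minute 104, minute 113 to minute 120, minute 224 to minute 246, minute 258 to minute 267.
Only in the second: minute 158 to minute 215.
Together these are the periods covered by exactly one.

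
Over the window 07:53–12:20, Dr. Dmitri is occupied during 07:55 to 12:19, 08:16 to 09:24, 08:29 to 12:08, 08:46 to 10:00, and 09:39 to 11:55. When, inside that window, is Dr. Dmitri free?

07:53-07:55, 12:19-12:20

The merged coverage is 07:55-12:19.
Uncovered inside 07:53-12:20: 07:53-07:55, 12:19-12:20.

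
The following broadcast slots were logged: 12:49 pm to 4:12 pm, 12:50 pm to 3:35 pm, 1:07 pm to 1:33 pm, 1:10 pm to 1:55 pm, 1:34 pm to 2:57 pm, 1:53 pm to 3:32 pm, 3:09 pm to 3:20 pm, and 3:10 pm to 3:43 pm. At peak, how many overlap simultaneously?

5

Sweep endpoints in order; track running count of active intervals.
Peak of 5 reached at 1:53 pm.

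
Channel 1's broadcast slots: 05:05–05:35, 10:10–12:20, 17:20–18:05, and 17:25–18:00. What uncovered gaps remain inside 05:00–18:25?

The merged coverage is 05:05-05:35, 10:10-12:20, 17:20-18:05.
Complement within 05:00-18:25: 05:00-05:05, 05:35-10:10, 12:20-17:20, 18:05-18:25.

05:00-05:05, 05:35-10:10, 12:20-17:20, 18:05-18:25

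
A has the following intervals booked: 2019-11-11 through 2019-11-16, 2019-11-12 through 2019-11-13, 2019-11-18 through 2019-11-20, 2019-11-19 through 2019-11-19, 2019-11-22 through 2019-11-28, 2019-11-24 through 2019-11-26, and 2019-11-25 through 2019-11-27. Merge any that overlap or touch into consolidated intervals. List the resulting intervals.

2019-11-12 through 2019-11-13 overlaps/touches 2019-11-11 through 2019-11-16 → extend to 2019-11-11 through 2019-11-16.
2019-11-18 through 2019-11-20 is disjoint → start new block.
2019-11-19 through 2019-11-19 overlaps/touches 2019-11-18 through 2019-11-20 → extend to 2019-11-18 through 2019-11-20.
2019-11-22 through 2019-11-28 is disjoint → start new block.
2019-11-24 through 2019-11-26 overlaps/touches 2019-11-22 through 2019-11-28 → extend to 2019-11-22 through 2019-11-28.
2019-11-25 through 2019-11-27 overlaps/touches 2019-11-22 through 2019-11-28 → extend to 2019-11-22 through 2019-11-28.

2019-11-11 through 2019-11-16, 2019-11-18 through 2019-11-20, 2019-11-22 through 2019-11-28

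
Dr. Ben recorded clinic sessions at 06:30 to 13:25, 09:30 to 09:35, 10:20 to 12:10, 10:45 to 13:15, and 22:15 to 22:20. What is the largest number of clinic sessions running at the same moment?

Sweep endpoints in order; track running count of active intervals.
Peak of 3 reached at 10:45.

3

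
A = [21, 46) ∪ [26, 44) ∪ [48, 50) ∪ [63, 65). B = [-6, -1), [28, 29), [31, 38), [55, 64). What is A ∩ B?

Merge the first list: [21, 46), [48, 50), [63, 65).
[21, 46) ∩ B → [28, 29), [31, 38).
[48, 50) meets no B interval.
[63, 65) ∩ B → [63, 64).

[28, 29) ∪ [31, 38) ∪ [63, 64)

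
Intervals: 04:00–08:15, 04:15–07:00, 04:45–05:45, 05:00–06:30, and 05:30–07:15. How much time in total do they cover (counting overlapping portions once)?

4 h 15 min

Merged: 04:00–08:15.
Length: 4 h 15 min.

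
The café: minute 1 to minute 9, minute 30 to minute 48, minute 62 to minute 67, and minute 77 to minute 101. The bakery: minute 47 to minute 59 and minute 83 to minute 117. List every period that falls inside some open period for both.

minute 47 to minute 48, minute 83 to minute 101

minute 1 to minute 9 meets no B interval.
minute 30 to minute 48 ∩ B → minute 47 to minute 48.
minute 62 to minute 67 meets no B interval.
minute 77 to minute 101 ∩ B → minute 83 to minute 101.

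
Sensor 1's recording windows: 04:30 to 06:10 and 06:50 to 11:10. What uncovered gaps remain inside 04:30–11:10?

06:10-06:50

After merging, the occupied span is 04:30-06:10, 06:50-11:10.
Complement within 04:30-11:10: 06:10-06:50.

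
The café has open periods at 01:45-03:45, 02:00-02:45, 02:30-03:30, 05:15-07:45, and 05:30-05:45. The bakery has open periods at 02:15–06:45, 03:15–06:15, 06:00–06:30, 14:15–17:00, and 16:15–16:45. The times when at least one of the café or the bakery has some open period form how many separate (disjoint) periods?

2

Merge the first list: 01:45–03:45, 05:15–07:45.
Merge the second list: 02:15–06:45, 14:15–17:00.
A ∪ B = 01:45–07:45, 14:15–17:00.
That is 2 disjoint pieces.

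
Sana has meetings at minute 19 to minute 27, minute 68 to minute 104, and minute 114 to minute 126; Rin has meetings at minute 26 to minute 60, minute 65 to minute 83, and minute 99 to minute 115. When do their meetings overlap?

minute 19 to minute 27 meets the second set on minute 26 to minute 27.
minute 68 to minute 104 meets the second set on minute 68 to minute 83, minute 99 to minute 104.
minute 114 to minute 126 meets the second set on minute 114 to minute 115.

minute 26 to minute 27, minute 68 to minute 83, minute 99 to minute 104, minute 114 to minute 115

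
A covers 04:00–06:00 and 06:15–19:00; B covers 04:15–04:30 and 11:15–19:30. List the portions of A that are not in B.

04:00–04:15, 04:30–06:00, 06:15–11:15

04:00–06:00 \ B = 04:00–04:15, 04:30–06:00.
06:15–19:00 \ B = 06:15–11:15.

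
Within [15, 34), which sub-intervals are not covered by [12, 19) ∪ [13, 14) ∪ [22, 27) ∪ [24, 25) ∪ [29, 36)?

After merging, the occupied span is [12, 19), [22, 27), [29, 36).
Uncovered inside [15, 34): [19, 22), [27, 29).

[19, 22) ∪ [27, 29)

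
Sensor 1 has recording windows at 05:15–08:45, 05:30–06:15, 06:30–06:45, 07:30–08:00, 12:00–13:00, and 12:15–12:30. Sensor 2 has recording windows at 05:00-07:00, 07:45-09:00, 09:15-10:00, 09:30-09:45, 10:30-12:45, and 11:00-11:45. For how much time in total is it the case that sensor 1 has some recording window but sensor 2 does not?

1 h

A, merged: 05:15–08:45, 12:00–13:00.
B, merged: 05:00–07:00, 07:45–09:00, 09:15–10:00, 10:30–12:45.
A \ B = 07:00–07:45, 12:45–13:00.
Total: 45 min + 15 min = 1 h.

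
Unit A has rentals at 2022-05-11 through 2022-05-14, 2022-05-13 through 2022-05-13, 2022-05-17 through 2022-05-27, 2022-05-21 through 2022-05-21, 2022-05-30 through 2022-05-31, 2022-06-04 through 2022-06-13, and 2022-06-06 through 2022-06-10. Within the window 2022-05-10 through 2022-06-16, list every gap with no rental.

2022-05-10 through 2022-05-10, 2022-05-15 through 2022-05-16, 2022-05-28 through 2022-05-29, 2022-06-01 through 2022-06-03, 2022-06-14 through 2022-06-16

After merging, the occupied span is 2022-05-11 through 2022-05-14, 2022-05-17 through 2022-05-27, 2022-05-30 through 2022-05-31, 2022-06-04 through 2022-06-13.
Gaps within 2022-05-10 through 2022-06-16: 2022-05-10 through 2022-05-10, 2022-05-15 through 2022-05-16, 2022-05-28 through 2022-05-29, 2022-06-01 through 2022-06-03, 2022-06-14 through 2022-06-16.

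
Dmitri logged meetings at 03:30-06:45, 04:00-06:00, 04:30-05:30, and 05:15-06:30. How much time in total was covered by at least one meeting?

Merged: 03:30–06:45.
Length: 3 h 15 min.

3 h 15 min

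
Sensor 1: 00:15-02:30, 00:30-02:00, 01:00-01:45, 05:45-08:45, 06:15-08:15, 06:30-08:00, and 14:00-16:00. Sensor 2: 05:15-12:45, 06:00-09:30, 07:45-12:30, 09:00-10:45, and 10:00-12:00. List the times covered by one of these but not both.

00:15-02:30, 05:15-05:45, 08:45-12:45, 14:00-16:00

A, merged: 00:15-02:30, 05:45-08:45, 14:00-16:00.
B, merged: 05:15-12:45.
A but not B: 00:15-02:30, 14:00-16:00.
B but not A: 05:15-05:45, 08:45-12:45.
Combining gives A △ B.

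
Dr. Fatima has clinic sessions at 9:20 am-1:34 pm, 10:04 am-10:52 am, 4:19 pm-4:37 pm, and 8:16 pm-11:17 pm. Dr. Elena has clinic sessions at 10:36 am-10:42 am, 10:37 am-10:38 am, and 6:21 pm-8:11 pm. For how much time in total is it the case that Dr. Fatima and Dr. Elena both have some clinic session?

6 min

A, merged: 9:20 am–1:34 pm, 4:19 pm–4:37 pm, 8:16 pm–11:17 pm.
B, merged: 10:36 am–10:42 am, 6:21 pm–8:11 pm.
A ∩ B = 10:36 am–10:42 am.
Total: 6 min.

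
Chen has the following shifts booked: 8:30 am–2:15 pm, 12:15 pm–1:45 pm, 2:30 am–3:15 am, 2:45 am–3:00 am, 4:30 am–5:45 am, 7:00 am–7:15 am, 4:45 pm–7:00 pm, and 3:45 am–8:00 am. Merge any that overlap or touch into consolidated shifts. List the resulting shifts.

2:30 am–3:15 am, 3:45 am–8:00 am, 8:30 am–2:15 pm, 4:45 pm–7:00 pm

Sort by start: 2:30 am–3:15 am, 2:45 am–3:00 am, 3:45 am–8:00 am, 4:30 am–5:45 am, 7:00 am–7:15 am, 8:30 am–2:15 pm, 12:15 pm–1:45 pm, 4:45 pm–7:00 pm.
2:45 am–3:00 am overlaps/touches 2:30 am–3:15 am → extend to 2:30 am–3:15 am.
3:45 am–8:00 am is disjoint → start new block.
4:30 am–5:45 am overlaps/touches 3:45 am–8:00 am → extend to 3:45 am–8:00 am.
7:00 am–7:15 am overlaps/touches 3:45 am–8:00 am → extend to 3:45 am–8:00 am.
8:30 am–2:15 pm is disjoint → start new block.
12:15 pm–1:45 pm overlaps/touches 8:30 am–2:15 pm → extend to 8:30 am–2:15 pm.
4:45 pm–7:00 pm is disjoint → start new block.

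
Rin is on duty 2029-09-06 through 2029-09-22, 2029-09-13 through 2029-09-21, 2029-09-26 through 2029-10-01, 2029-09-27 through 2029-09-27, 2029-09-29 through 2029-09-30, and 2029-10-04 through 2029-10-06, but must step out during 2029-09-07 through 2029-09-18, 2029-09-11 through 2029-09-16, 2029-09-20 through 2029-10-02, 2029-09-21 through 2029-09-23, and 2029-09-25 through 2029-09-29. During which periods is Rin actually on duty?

A, merged: 2029-09-06 through 2029-09-22, 2029-09-26 through 2029-10-01, 2029-10-04 through 2029-10-06.
B, merged: 2029-09-07 through 2029-09-18, 2029-09-20 through 2029-10-02.
2029-09-06 through 2029-09-22 minus B → 2029-09-06 through 2029-09-06, 2029-09-19 through 2029-09-19.
2029-09-26 through 2029-10-01: fully covered by B → removed.
2029-10-04 through 2029-10-06: no B overlap → unchanged.

2029-09-06 through 2029-09-06, 2029-09-19 through 2029-09-19, 2029-10-04 through 2029-10-06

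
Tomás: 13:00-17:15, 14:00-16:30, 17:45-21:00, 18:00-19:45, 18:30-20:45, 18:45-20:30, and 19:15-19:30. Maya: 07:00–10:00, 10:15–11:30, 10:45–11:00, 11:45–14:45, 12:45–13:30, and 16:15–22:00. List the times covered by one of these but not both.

A, merged: 13:00–17:15, 17:45–21:00.
B, merged: 07:00–10:00, 10:15–11:30, 11:45–14:45, 16:15–22:00.
A \ B = 14:45–16:15.
B \ A = 07:00–10:00, 10:15–11:30, 11:45–13:00, 17:15–17:45, 21:00–22:00.
Union of the two gives the symmetric difference.

07:00–10:00, 10:15–11:30, 11:45–13:00, 14:45–16:15, 17:15–17:45, 21:00–22:00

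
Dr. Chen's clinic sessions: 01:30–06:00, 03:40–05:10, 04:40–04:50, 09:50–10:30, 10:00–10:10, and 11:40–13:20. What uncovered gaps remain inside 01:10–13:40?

The merged coverage is 01:30–06:00, 09:50–10:30, 11:40–13:20.
Complement within 01:10–13:40: 01:10–01:30, 06:00–09:50, 10:30–11:40, 13:20–13:40.

01:10–01:30, 06:00–09:50, 10:30–11:40, 13:20–13:40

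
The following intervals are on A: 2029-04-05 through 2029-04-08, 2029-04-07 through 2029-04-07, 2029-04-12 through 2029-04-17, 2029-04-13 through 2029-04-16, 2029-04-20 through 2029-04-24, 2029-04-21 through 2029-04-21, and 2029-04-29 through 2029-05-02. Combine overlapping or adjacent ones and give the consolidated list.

2029-04-05 through 2029-04-08, 2029-04-12 through 2029-04-17, 2029-04-20 through 2029-04-24, 2029-04-29 through 2029-05-02

2029-04-07 through 2029-04-07 overlaps/touches 2029-04-05 through 2029-04-08 → extend to 2029-04-05 through 2029-04-08.
2029-04-12 through 2029-04-17 is disjoint → start new block.
2029-04-13 through 2029-04-16 overlaps/touches 2029-04-12 through 2029-04-17 → extend to 2029-04-12 through 2029-04-17.
2029-04-20 through 2029-04-24 is disjoint → start new block.
2029-04-21 through 2029-04-21 overlaps/touches 2029-04-20 through 2029-04-24 → extend to 2029-04-20 through 2029-04-24.
2029-04-29 through 2029-05-02 is disjoint → start new block.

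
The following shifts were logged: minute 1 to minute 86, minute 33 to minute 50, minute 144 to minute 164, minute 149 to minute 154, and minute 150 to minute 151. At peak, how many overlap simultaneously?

At minute 150, 3 of the intervals are simultaneously active.
No point has more.

3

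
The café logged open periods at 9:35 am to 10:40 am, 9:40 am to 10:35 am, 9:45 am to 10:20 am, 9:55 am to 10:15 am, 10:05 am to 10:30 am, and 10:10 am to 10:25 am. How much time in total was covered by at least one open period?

1 h 5 min

Merged: 9:35 am–10:40 am.
Length: 1 h 5 min.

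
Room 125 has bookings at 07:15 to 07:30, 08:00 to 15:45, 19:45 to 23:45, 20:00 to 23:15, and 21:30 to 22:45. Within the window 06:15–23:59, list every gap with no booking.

After merging, the occupied span is 07:15-07:30, 08:00-15:45, 19:45-23:45.
Uncovered inside 06:15-23:59: 06:15-07:15, 07:30-08:00, 15:45-19:45, 23:45-23:59.

06:15-07:15, 07:30-08:00, 15:45-19:45, 23:45-23:59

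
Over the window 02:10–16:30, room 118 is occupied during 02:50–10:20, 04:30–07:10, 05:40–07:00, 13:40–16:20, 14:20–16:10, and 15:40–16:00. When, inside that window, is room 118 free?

The merged coverage is 02:50–10:20, 13:40–16:20.
Gaps within 02:10–16:30: 02:10–02:50, 10:20–13:40, 16:20–16:30.

02:10–02:50, 10:20–13:40, 16:20–16:30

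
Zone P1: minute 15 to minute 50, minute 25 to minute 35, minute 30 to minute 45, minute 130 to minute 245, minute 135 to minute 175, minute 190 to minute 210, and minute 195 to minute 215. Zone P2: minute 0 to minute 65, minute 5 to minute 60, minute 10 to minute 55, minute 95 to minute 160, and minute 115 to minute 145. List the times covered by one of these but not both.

minute 0 to minute 15, minute 50 to minute 65, minute 95 to minute 130, minute 160 to minute 245

A, merged: minute 15 to minute 50, minute 130 to minute 245.
B, merged: minute 0 to minute 65, minute 95 to minute 160.
A but not B: minute 160 to minute 245.
B but not A: minute 0 to minute 15, minute 50 to minute 65, minute 95 to minute 130.
Combining gives A △ B.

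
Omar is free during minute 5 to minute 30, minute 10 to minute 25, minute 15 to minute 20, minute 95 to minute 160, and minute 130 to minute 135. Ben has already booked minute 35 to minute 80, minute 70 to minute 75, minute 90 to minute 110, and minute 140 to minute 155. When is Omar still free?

minute 5 to minute 30, minute 110 to minute 140, minute 155 to minute 160

A, merged: minute 5 to minute 30, minute 95 to minute 160.
B, merged: minute 35 to minute 80, minute 90 to minute 110, minute 140 to minute 155.
minute 5 to minute 30 is untouched.
minute 95 to minute 160 with B removed leaves minute 110 to minute 140, minute 155 to minute 160.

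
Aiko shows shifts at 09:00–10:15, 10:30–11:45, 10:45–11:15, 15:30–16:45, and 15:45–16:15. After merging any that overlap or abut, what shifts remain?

09:00–10:15, 10:30–11:45, 15:30–16:45

10:30–11:45 is disjoint → start new block.
10:45–11:15 overlaps/touches 10:30–11:45 → extend to 10:30–11:45.
15:30–16:45 is disjoint → start new block.
15:45–16:15 overlaps/touches 15:30–16:45 → extend to 15:30–16:45.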